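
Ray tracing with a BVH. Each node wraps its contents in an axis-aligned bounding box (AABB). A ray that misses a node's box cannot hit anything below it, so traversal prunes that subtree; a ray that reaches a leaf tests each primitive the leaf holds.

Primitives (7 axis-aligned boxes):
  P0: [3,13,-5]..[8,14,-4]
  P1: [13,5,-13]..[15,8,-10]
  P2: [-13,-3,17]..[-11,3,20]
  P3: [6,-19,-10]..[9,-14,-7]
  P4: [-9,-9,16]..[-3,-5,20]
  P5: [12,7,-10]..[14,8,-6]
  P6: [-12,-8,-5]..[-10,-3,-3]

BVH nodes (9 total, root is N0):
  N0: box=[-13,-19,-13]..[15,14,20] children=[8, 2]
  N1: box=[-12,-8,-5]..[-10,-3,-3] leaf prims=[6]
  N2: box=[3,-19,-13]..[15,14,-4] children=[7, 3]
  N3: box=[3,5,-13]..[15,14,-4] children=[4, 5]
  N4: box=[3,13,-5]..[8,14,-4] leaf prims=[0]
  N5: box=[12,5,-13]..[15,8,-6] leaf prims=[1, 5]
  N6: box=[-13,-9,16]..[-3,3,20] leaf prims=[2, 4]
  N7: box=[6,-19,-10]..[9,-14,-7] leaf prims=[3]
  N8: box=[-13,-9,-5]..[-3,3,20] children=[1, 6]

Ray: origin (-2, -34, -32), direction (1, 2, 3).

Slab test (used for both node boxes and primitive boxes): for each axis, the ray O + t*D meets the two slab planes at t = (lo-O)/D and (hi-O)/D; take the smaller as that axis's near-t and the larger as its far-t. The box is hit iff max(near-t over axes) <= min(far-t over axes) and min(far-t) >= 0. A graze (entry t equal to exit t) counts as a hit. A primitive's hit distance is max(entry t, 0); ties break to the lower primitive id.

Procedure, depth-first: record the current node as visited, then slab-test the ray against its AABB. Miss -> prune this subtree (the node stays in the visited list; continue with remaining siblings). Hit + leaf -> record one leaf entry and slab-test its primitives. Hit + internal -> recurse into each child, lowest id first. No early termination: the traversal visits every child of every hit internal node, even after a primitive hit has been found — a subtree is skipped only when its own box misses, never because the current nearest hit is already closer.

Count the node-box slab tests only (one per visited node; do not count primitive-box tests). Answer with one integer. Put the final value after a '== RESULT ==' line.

Trace the traversal:
N0 x:[-11,17] y:[15/2,24] z:[19/3,52/3] -> hit [15/2,17], descend [2, 8]
  N2 x:[5,17] y:[15/2,24] z:[19/3,28/3] -> hit [15/2,28/3], descend [3, 7]
    N3 x:[5,17] y:[39/2,24] z:[19/3,28/3] -> miss, prune
    N7 x:[8,11] y:[15/2,10] z:[22/3,25/3] -> hit [8,25/3] leaf, test {P3@t=8}
  N8 x:[-11,-1] y:[25/2,37/2] z:[9,52/3] -> miss, prune

order=[0, 2, 3, 7, 8]  |boxes|=5  |leaves|=1  hit=P3

== RESULT ==
5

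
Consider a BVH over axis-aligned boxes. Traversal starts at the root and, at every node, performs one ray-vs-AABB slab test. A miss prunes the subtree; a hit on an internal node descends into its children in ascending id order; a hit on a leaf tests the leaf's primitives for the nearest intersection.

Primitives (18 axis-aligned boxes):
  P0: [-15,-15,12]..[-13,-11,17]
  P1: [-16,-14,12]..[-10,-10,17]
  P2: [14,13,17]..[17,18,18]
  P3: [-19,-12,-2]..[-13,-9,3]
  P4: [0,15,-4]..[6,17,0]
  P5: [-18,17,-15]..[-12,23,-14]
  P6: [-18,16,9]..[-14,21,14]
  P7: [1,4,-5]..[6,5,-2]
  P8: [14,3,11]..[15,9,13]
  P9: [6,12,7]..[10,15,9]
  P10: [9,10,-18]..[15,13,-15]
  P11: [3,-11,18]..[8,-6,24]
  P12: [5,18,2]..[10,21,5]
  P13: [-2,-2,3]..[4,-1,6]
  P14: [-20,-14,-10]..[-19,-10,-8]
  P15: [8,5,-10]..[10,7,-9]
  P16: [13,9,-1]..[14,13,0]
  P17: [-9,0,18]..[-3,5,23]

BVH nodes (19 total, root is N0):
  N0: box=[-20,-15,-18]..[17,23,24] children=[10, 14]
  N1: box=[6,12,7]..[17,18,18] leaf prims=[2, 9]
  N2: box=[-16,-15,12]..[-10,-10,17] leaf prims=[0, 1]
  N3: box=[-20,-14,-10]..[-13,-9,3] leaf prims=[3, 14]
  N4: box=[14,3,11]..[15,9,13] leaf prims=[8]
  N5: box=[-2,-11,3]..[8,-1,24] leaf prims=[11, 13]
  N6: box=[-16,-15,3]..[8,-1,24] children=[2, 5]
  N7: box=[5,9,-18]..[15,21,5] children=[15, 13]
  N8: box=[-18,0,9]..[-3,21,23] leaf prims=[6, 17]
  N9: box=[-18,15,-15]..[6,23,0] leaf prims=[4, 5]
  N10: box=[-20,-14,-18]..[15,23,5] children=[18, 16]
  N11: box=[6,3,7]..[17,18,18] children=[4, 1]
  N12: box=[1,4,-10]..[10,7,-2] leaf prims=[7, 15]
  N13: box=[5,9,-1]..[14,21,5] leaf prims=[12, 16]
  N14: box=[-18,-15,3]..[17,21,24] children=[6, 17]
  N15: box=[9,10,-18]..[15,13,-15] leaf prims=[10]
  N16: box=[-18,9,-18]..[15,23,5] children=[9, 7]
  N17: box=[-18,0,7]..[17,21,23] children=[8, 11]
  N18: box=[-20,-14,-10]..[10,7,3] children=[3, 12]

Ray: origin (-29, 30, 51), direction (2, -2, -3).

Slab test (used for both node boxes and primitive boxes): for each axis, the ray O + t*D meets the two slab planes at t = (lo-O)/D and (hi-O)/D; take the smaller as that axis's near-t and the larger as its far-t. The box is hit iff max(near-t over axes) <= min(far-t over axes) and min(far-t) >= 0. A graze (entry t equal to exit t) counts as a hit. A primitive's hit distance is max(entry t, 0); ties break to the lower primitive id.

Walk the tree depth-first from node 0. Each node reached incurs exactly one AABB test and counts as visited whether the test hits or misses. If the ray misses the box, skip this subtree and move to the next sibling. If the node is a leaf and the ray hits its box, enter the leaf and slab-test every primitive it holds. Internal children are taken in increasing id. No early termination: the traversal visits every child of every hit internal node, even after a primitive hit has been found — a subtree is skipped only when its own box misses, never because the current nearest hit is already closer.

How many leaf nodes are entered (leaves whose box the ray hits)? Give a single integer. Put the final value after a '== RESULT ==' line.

Walk:
N0 x:[9/2,23] y:[7/2,45/2] z:[9,23] -> hit [9,45/2], descend [10, 14]
  N10 x:[9/2,22] y:[7/2,22] z:[46/3,23] -> hit [46/3,22], descend [16, 18]
    N16 x:[11/2,22] y:[7/2,21/2] z:[46/3,23] -> miss, prune
    N18 x:[9/2,39/2] y:[23/2,22] z:[16,61/3] -> hit [16,39/2], descend [3, 12]
      N3 x:[9/2,8] y:[39/2,22] z:[16,61/3] -> miss, prune
      N12 x:[15,39/2] y:[23/2,13] z:[53/3,61/3] -> miss, prune
  N14 x:[11/2,23] y:[9/2,45/2] z:[9,16] -> hit [9,16], descend [6, 17]
    N6 x:[13/2,37/2] y:[31/2,45/2] z:[9,16] -> hit [31/2,16], descend [2, 5]
      N2 x:[13/2,19/2] y:[20,45/2] z:[34/3,13] -> miss, prune
      N5 x:[27/2,37/2] y:[31/2,41/2] z:[9,16] -> hit [31/2,16] leaf, test {P11(miss), P13@t=31/2}
    N17 x:[11/2,23] y:[9/2,15] z:[28/3,44/3] -> hit [28/3,44/3], descend [8, 11]
      N8 x:[11/2,13] y:[9/2,15] z:[28/3,14] -> hit [28/3,13] leaf, test {P6(miss), P17(miss)}
      N11 x:[35/2,23] y:[6,27/2] z:[11,44/3] -> miss, prune

order=[0, 10, 16, 18, 3, 12, 14, 6, 2, 5, 17, 8, 11]  |boxes|=13  |leaves|=2  hit=P13

== RESULT ==
2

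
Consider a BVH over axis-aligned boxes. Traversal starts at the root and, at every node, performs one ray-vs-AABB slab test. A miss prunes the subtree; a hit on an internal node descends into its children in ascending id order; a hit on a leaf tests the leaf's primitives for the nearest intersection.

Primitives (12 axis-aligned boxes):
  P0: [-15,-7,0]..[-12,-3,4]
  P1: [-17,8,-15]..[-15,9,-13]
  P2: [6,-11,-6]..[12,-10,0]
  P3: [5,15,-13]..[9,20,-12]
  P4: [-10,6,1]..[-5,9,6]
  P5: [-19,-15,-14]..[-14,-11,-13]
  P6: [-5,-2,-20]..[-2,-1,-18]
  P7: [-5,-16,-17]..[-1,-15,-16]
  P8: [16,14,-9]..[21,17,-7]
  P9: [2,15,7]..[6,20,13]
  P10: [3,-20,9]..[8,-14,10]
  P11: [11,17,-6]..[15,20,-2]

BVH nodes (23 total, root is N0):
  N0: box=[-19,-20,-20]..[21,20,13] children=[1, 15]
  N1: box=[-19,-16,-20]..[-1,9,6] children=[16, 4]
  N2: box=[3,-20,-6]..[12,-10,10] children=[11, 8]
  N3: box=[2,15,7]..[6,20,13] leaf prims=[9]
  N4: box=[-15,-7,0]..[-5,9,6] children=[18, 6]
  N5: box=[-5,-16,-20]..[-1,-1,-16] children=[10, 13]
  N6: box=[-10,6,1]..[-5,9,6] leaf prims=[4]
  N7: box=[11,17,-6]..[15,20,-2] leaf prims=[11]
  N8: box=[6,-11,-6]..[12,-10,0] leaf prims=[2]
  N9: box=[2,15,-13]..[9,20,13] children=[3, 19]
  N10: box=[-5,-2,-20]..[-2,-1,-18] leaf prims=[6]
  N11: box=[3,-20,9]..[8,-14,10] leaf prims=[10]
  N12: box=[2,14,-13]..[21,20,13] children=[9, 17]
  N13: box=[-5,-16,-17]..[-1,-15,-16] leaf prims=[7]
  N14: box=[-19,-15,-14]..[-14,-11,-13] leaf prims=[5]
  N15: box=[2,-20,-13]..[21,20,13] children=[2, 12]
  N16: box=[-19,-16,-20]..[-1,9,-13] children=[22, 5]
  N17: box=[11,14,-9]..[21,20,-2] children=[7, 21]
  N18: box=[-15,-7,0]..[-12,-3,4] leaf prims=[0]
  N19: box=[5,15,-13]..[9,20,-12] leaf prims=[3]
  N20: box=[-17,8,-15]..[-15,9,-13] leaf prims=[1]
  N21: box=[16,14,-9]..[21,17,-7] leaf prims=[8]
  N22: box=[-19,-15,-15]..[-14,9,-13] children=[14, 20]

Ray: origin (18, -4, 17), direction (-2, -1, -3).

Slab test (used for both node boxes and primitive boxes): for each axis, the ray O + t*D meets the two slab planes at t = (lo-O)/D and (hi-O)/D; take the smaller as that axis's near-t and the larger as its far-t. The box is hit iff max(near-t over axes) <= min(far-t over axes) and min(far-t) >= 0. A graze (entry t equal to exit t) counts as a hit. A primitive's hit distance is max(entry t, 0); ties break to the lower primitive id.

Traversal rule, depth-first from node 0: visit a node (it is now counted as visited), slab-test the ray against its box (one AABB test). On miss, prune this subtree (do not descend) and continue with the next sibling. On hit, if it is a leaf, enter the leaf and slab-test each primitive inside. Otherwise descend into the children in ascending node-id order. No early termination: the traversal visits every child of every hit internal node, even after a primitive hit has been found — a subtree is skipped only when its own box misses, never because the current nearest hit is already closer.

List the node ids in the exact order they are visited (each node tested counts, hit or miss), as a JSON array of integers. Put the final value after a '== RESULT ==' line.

Walk:
N0 x:[-3/2,37/2] y:[-24,16] z:[4/3,37/3] -> hit [4/3,37/3], descend [1, 15]
  N1 x:[19/2,37/2] y:[-13,12] z:[11/3,37/3] -> hit [19/2,12], descend [4, 16]
    N4 x:[23/2,33/2] y:[-13,3] z:[11/3,17/3] -> miss, prune
    N16 x:[19/2,37/2] y:[-13,12] z:[10,37/3] -> hit [10,12], descend [5, 22]
      N5 x:[19/2,23/2] y:[-3,12] z:[11,37/3] -> hit [11,23/2], descend [10, 13]
        N10 x:[10,23/2] y:[-3,-2] z:[35/3,37/3] -> miss, prune
        N13 x:[19/2,23/2] y:[11,12] z:[11,34/3] -> hit [11,34/3] leaf, test {P7@t=11}
      N22 x:[16,37/2] y:[-13,11] z:[10,32/3] -> miss, prune
  N15 x:[-3/2,8] y:[-24,16] z:[4/3,10] -> hit [4/3,8], descend [2, 12]
    N2 x:[3,15/2] y:[6,16] z:[7/3,23/3] -> hit [6,15/2], descend [8, 11]
      N8 x:[3,6] y:[6,7] z:[17/3,23/3] -> hit [6,6] leaf, test {P2@t=6}
      N11 x:[5,15/2] y:[10,16] z:[7/3,8/3] -> miss, prune
    N12 x:[-3/2,8] y:[-24,-18] z:[4/3,10] -> miss, prune

Visited [0, 1, 4, 16, 5, 10, 13, 22, 15, 2, 8, 11, 12]. Tests: 13 box, 2 leaf. Nearest: P2.

== RESULT ==
[0, 1, 4, 16, 5, 10, 13, 22, 15, 2, 8, 11, 12]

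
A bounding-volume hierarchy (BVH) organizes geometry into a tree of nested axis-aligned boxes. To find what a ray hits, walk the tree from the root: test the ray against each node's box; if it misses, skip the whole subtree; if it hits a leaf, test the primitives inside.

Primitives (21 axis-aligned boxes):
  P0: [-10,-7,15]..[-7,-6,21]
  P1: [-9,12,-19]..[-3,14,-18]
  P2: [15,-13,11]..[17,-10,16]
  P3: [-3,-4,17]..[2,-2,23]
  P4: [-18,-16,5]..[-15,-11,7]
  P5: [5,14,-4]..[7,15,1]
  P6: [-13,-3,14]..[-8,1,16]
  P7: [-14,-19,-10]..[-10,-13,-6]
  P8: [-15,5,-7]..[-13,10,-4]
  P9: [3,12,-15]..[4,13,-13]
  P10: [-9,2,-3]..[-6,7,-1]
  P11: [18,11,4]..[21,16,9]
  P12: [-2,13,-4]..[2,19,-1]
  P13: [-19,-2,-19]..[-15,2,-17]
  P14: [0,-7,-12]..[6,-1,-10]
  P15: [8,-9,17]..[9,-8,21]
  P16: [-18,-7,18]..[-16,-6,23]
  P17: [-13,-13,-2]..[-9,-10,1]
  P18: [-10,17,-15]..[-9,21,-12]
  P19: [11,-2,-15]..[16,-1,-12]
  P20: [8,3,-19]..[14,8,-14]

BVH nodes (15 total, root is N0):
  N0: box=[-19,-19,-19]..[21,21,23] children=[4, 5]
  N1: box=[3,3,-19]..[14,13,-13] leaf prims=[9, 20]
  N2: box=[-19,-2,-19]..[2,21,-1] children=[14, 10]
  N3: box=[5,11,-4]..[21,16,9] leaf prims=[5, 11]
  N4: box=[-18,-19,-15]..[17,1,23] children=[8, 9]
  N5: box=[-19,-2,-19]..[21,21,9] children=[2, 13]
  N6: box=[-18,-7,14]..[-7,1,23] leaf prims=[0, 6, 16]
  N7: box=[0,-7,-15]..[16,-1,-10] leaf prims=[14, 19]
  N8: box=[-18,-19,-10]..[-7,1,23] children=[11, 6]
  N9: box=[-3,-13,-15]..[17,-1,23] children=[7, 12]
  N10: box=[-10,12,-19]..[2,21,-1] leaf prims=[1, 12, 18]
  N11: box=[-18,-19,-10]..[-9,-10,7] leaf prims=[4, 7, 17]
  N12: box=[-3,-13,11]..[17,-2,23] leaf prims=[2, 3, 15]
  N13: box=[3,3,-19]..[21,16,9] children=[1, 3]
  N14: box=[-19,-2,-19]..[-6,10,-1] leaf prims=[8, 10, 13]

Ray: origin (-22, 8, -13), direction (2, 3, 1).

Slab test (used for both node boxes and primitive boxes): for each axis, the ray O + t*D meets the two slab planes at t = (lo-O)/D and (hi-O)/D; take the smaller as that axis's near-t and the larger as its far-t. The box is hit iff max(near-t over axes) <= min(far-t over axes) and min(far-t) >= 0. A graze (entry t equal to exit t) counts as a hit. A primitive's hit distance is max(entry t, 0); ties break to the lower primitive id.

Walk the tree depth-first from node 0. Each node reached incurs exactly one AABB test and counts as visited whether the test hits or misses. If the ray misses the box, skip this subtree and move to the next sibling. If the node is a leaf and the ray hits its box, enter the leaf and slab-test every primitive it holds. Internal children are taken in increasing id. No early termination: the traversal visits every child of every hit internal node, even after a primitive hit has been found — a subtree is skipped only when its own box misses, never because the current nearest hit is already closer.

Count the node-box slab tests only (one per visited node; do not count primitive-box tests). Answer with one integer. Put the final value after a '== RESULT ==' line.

Traverse from the root:
N0 x:[3/2,43/2] y:[-9,13/3] z:[-6,36] -> hit [3/2,13/3], descend [4, 5]
  N4 x:[2,39/2] y:[-9,-7/3] z:[-2,36] -> miss, prune
  N5 x:[3/2,43/2] y:[-10/3,13/3] z:[-6,22] -> hit [3/2,13/3], descend [2, 13]
    N2 x:[3/2,12] y:[-10/3,13/3] z:[-6,12] -> hit [3/2,13/3], descend [10, 14]
      N10 x:[6,12] y:[4/3,13/3] z:[-6,12] -> miss, prune
      N14 x:[3/2,8] y:[-10/3,2/3] z:[-6,12] -> miss, prune
    N13 x:[25/2,43/2] y:[-5/3,8/3] z:[-6,22] -> miss, prune

Summary -> nodes [0, 4, 5, 2, 10, 14, 13]; box-tests=7; leaf-entries=0; first=miss

== RESULT ==
7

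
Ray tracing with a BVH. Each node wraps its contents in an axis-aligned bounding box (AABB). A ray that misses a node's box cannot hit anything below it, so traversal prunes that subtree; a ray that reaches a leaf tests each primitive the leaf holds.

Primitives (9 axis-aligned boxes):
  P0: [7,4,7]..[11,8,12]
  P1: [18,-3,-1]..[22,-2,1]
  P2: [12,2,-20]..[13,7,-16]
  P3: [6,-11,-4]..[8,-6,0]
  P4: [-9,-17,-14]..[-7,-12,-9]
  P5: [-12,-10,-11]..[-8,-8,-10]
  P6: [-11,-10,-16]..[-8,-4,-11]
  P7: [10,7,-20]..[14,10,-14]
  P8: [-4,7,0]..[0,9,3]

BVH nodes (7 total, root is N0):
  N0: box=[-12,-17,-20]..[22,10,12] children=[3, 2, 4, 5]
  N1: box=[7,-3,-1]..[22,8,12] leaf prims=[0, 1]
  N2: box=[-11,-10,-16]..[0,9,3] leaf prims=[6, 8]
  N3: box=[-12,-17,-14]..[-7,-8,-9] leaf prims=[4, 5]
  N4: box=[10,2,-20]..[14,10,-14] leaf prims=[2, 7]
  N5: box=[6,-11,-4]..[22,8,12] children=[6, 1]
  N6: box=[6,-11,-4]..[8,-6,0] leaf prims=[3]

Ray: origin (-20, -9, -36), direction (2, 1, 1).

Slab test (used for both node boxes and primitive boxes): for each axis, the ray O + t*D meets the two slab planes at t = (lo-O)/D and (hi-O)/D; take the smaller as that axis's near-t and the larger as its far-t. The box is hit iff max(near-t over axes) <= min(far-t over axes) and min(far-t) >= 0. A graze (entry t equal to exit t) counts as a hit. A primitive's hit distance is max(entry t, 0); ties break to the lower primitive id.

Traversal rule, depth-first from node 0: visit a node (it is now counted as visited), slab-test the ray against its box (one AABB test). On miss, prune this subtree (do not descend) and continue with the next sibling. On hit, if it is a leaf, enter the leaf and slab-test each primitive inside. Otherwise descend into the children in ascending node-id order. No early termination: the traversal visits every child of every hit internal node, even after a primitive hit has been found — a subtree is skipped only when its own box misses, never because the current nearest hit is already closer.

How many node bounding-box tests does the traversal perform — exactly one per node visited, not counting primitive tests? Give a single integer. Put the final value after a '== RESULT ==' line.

Walk:
N0 x:[4,21] y:[-8,19] z:[16,48] -> hit [16,19], descend [2, 3, 4, 5]
  N2 x:[9/2,10] y:[-1,18] z:[20,39] -> miss, prune
  N3 x:[4,13/2] y:[-8,1] z:[22,27] -> miss, prune
  N4 x:[15,17] y:[11,19] z:[16,22] -> hit [16,17] leaf, test {P2@t=16, P7@t=16}
  N5 x:[13,21] y:[-2,17] z:[32,48] -> miss, prune

5 AABB tests over nodes [0, 2, 3, 4, 5]; 1 leaf entered; closest P2.

== RESULT ==
5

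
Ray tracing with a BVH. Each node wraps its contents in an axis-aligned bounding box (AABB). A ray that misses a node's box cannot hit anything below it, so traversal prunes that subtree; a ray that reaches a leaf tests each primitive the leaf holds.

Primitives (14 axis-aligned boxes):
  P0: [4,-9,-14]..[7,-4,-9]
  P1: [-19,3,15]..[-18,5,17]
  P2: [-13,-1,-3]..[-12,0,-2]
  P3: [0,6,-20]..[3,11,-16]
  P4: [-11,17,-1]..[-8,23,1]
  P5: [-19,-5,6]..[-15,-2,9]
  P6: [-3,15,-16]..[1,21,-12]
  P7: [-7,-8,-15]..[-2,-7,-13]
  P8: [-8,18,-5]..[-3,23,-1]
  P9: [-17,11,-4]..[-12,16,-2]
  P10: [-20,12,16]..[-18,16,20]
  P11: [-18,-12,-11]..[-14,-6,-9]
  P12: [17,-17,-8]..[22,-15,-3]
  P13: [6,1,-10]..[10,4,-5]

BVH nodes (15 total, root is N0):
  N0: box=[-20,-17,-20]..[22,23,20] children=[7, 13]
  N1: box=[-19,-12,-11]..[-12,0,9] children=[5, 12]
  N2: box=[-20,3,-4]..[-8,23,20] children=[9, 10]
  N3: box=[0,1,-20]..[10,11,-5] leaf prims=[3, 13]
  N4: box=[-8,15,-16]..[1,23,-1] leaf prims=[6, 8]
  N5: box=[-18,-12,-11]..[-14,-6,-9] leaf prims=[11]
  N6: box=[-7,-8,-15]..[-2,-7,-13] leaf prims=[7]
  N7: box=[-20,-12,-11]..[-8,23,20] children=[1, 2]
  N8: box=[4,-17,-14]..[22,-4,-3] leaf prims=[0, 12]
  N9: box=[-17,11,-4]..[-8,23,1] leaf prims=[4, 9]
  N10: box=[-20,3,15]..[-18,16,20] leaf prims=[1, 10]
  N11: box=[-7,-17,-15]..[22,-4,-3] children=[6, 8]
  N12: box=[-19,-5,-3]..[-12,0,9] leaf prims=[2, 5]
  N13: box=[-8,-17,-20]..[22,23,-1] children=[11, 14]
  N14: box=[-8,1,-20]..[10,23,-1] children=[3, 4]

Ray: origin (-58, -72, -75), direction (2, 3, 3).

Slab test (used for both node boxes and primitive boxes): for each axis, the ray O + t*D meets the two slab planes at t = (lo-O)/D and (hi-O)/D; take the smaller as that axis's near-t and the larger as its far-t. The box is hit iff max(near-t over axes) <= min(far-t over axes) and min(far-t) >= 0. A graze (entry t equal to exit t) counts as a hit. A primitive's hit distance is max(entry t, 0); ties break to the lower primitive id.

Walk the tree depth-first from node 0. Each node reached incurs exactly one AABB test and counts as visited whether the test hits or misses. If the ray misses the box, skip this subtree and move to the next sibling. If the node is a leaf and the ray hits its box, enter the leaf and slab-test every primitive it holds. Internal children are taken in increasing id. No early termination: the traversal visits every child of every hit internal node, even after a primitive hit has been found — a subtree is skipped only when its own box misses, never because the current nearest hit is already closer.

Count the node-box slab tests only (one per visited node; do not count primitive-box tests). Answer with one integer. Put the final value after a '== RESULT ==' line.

Traverse from the root:
N0 x:[19,40] y:[55/3,95/3] z:[55/3,95/3] -> hit [19,95/3], descend [7, 13]
  N7 x:[19,25] y:[20,95/3] z:[64/3,95/3] -> hit [64/3,25], descend [1, 2]
    N1 x:[39/2,23] y:[20,24] z:[64/3,28] -> hit [64/3,23], descend [5, 12]
      N5 x:[20,22] y:[20,22] z:[64/3,22] -> hit [64/3,22] leaf, test {P11@t=64/3}
      N12 x:[39/2,23] y:[67/3,24] z:[24,28] -> miss, prune
    N2 x:[19,25] y:[25,95/3] z:[71/3,95/3] -> hit [25,25], descend [9, 10]
      N9 x:[41/2,25] y:[83/3,95/3] z:[71/3,76/3] -> miss, prune
      N10 x:[19,20] y:[25,88/3] z:[30,95/3] -> miss, prune
  N13 x:[25,40] y:[55/3,95/3] z:[55/3,74/3] -> miss, prune

9 AABB tests over nodes [0, 7, 1, 5, 12, 2, 9, 10, 13]; 1 leaf entered; closest P11.

== RESULT ==
9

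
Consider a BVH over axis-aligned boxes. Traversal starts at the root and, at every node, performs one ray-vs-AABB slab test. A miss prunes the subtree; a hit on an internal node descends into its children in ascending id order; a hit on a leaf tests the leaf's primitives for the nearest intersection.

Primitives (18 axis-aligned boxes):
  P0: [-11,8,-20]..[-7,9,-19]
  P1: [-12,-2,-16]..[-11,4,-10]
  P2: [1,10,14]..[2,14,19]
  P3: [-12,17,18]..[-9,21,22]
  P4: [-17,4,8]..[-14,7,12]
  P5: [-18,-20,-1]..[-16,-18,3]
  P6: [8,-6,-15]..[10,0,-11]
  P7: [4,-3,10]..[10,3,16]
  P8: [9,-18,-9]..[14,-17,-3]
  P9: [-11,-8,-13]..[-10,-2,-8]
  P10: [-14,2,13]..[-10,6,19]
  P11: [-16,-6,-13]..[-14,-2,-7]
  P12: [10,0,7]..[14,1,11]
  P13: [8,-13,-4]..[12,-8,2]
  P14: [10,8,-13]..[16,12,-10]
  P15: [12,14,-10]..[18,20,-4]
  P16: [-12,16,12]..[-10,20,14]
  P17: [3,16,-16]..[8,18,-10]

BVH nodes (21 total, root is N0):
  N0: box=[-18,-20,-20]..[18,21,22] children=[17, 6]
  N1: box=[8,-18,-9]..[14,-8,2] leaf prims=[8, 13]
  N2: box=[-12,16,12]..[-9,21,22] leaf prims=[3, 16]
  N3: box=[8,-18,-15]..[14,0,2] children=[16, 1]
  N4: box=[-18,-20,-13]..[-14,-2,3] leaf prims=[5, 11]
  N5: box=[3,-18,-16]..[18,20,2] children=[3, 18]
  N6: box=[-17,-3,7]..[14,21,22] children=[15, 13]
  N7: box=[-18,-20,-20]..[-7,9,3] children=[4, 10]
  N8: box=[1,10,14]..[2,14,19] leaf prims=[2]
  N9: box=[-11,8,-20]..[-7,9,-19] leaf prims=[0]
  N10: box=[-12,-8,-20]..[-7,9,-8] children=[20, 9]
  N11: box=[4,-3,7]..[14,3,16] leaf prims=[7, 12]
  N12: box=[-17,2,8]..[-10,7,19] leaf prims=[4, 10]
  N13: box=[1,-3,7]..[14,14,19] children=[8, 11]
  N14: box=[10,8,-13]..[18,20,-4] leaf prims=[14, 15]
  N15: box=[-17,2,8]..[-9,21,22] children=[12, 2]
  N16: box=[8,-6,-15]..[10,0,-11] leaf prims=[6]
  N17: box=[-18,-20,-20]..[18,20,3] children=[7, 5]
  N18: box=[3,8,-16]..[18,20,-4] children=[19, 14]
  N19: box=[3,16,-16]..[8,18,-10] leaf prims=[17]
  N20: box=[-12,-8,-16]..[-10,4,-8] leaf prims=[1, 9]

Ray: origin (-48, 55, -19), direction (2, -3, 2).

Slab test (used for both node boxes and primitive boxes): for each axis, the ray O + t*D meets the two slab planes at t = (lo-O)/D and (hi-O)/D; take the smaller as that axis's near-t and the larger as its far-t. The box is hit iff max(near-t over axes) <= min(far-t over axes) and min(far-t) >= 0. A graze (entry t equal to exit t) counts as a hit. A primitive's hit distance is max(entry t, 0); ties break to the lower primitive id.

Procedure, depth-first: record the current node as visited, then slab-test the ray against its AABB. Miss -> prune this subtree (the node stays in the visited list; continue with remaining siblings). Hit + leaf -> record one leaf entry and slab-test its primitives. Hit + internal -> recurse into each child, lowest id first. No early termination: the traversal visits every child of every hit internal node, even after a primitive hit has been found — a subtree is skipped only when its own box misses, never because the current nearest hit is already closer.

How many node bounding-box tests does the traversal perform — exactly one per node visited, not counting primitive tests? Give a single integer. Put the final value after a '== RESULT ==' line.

Walk:
N0 x:[15,33] y:[34/3,25] z:[-1/2,41/2] -> hit [15,41/2], descend [6, 17]
  N6 x:[31/2,31] y:[34/3,58/3] z:[13,41/2] -> hit [31/2,58/3], descend [13, 15]
    N13 x:[49/2,31] y:[41/3,58/3] z:[13,19] -> miss, prune
    N15 x:[31/2,39/2] y:[34/3,53/3] z:[27/2,41/2] -> hit [31/2,53/3], descend [2, 12]
      N2 x:[18,39/2] y:[34/3,13] z:[31/2,41/2] -> miss, prune
      N12 x:[31/2,19] y:[16,53/3] z:[27/2,19] -> hit [16,53/3] leaf, test {P4(miss), P10@t=17}
  N17 x:[15,33] y:[35/3,25] z:[-1/2,11] -> miss, prune

7 AABB tests over nodes [0, 6, 13, 15, 2, 12, 17]; 1 leaf entered; closest P10.

== RESULT ==
7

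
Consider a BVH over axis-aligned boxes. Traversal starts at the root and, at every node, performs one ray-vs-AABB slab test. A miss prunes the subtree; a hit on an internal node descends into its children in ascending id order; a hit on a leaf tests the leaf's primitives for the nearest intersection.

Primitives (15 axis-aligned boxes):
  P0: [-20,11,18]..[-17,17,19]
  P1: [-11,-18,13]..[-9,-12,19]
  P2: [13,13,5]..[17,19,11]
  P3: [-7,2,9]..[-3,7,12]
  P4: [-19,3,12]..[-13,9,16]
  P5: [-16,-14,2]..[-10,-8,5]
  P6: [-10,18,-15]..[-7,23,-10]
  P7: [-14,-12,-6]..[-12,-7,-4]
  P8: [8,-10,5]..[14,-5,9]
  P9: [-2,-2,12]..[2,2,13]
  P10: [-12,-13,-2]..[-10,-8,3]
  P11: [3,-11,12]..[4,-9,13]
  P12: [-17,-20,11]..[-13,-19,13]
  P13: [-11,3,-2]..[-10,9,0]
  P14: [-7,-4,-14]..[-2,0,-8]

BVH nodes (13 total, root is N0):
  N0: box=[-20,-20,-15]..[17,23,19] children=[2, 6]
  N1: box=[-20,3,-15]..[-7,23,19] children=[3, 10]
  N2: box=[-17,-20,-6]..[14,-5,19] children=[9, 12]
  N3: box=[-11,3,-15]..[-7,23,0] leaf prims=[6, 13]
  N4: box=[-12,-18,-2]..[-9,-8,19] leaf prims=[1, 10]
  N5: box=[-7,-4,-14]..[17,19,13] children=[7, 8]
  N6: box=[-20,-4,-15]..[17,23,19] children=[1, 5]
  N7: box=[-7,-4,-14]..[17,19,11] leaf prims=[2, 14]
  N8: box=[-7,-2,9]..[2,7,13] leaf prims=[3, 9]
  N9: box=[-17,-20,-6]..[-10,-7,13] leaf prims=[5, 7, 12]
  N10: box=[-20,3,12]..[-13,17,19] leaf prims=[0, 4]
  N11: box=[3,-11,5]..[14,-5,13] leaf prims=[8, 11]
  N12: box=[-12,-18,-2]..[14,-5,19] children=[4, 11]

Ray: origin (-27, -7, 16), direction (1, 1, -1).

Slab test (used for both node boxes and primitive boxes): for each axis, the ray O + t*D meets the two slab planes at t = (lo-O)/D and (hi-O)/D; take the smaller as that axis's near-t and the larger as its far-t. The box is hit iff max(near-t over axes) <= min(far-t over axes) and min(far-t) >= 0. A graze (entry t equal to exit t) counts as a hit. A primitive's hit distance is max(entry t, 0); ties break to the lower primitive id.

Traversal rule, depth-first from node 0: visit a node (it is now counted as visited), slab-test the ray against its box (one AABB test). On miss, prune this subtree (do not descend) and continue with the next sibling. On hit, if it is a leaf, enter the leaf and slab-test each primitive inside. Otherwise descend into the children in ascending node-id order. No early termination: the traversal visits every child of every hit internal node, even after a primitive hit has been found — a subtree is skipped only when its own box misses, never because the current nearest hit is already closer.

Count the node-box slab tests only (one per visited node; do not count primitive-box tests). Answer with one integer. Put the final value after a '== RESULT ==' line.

Walk:
N0 x:[7,44] y:[-13,30] z:[-3,31] -> hit [7,30], descend [2, 6]
  N2 x:[10,41] y:[-13,2] z:[-3,22] -> miss, prune
  N6 x:[7,44] y:[3,30] z:[-3,31] -> hit [7,30], descend [1, 5]
    N1 x:[7,20] y:[10,30] z:[-3,31] -> hit [10,20], descend [3, 10]
      N3 x:[16,20] y:[10,30] z:[16,31] -> hit [16,20] leaf, test {P6(miss), P13@t=16}
      N10 x:[7,14] y:[10,24] z:[-3,4] -> miss, prune
    N5 x:[20,44] y:[3,26] z:[3,30] -> hit [20,26], descend [7, 8]
      N7 x:[20,44] y:[3,26] z:[5,30] -> hit [20,26] leaf, test {P2(miss), P14(miss)}
      N8 x:[20,29] y:[5,14] z:[3,7] -> miss, prune

9 AABB tests over nodes [0, 2, 6, 1, 3, 10, 5, 7, 8]; 2 leaves entered; closest P13.

== RESULT ==
9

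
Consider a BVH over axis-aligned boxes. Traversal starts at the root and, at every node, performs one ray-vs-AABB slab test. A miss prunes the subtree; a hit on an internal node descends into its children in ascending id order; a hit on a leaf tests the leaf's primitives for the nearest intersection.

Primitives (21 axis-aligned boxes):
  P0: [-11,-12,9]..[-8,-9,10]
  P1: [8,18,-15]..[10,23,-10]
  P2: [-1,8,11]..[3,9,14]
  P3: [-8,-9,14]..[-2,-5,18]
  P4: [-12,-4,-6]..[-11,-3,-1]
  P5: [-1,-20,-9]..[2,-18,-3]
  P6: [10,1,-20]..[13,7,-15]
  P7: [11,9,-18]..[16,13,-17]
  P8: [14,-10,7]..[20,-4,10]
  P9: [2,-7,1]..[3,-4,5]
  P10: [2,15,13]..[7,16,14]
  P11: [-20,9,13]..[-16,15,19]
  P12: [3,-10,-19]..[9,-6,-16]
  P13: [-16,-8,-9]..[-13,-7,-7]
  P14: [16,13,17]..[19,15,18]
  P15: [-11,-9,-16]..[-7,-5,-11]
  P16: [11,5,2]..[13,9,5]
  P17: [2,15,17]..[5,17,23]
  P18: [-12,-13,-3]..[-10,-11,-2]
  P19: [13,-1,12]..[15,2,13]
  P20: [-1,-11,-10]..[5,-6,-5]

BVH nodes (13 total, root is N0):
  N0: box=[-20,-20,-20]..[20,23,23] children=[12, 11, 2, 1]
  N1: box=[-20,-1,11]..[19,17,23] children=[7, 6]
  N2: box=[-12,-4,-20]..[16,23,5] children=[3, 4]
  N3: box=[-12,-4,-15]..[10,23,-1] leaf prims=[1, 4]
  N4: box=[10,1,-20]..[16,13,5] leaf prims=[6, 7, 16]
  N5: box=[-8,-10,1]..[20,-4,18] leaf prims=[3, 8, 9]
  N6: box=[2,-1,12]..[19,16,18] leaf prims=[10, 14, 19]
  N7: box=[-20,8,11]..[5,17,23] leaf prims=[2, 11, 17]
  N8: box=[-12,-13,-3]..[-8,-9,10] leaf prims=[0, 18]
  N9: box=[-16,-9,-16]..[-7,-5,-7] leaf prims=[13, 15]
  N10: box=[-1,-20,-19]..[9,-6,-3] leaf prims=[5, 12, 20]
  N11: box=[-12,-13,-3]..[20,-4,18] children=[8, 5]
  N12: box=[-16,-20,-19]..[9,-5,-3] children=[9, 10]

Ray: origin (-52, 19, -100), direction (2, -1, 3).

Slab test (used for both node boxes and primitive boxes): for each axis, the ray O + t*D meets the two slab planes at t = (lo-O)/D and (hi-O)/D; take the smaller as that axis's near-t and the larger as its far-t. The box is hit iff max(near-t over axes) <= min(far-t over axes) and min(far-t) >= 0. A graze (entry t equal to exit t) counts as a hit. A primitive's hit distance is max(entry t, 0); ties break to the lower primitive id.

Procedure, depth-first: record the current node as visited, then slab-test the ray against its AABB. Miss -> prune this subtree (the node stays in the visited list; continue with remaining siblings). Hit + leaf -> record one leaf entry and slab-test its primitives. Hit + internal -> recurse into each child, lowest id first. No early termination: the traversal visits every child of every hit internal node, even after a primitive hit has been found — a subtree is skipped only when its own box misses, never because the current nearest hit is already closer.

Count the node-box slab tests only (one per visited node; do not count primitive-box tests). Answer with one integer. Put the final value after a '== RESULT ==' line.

Traverse from the root:
N0 x:[16,36] y:[-4,39] z:[80/3,41] -> hit [80/3,36], descend [1, 2, 11, 12]
  N1 x:[16,71/2] y:[2,20] z:[37,41] -> miss, prune
  N2 x:[20,34] y:[-4,23] z:[80/3,35] -> miss, prune
  N11 x:[20,36] y:[23,32] z:[97/3,118/3] -> miss, prune
  N12 x:[18,61/2] y:[24,39] z:[27,97/3] -> hit [27,61/2], descend [9, 10]
    N9 x:[18,45/2] y:[24,28] z:[28,31] -> miss, prune
    N10 x:[51/2,61/2] y:[25,39] z:[27,97/3] -> hit [27,61/2] leaf, test {P5(miss), P12@t=55/2, P20(miss)}

Summary -> nodes [0, 1, 2, 11, 12, 9, 10]; box-tests=7; leaf-entries=1; first=P12

== RESULT ==
7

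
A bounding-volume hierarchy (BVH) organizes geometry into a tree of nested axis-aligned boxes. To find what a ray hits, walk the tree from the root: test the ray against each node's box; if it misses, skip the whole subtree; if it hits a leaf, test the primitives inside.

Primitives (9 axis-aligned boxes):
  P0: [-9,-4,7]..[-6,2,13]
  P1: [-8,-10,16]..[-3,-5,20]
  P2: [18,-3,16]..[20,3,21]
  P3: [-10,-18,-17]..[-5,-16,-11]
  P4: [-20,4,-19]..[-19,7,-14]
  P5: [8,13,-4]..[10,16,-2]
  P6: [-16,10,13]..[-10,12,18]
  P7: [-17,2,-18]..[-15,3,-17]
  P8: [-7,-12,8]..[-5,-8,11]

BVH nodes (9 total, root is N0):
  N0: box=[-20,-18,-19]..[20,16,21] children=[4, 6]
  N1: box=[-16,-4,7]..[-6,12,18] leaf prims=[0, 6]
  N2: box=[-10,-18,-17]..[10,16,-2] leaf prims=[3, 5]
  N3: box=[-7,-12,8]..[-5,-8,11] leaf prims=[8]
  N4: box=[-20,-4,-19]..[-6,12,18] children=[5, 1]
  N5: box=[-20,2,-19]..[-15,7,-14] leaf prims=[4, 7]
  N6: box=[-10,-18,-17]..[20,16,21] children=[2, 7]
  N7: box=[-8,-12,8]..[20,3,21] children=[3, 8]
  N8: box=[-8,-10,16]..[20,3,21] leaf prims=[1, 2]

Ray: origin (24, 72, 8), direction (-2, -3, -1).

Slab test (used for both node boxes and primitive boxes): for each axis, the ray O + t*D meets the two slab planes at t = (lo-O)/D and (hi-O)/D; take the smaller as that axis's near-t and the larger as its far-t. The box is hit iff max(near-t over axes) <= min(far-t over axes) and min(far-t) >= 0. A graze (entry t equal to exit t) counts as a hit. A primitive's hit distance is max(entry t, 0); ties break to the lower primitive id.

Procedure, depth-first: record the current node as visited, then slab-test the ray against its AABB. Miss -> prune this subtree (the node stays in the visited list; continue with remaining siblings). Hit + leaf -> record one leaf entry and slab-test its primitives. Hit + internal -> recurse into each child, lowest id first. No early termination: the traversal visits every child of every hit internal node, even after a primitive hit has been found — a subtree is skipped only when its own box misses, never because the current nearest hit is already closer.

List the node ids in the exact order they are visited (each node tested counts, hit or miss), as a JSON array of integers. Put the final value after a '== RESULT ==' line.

Trace the traversal:
N0 x:[2,22] y:[56/3,30] z:[-13,27] -> hit [56/3,22], descend [4, 6]
  N4 x:[15,22] y:[20,76/3] z:[-10,27] -> hit [20,22], descend [1, 5]
    N1 x:[15,20] y:[20,76/3] z:[-10,1] -> miss, prune
    N5 x:[39/2,22] y:[65/3,70/3] z:[22,27] -> hit [22,22] leaf, test {P4@t=22, P7(miss)}
  N6 x:[2,17] y:[56/3,30] z:[-13,25] -> miss, prune

order=[0, 4, 1, 5, 6]  |boxes|=5  |leaves|=1  hit=P4

== RESULT ==
[0, 4, 1, 5, 6]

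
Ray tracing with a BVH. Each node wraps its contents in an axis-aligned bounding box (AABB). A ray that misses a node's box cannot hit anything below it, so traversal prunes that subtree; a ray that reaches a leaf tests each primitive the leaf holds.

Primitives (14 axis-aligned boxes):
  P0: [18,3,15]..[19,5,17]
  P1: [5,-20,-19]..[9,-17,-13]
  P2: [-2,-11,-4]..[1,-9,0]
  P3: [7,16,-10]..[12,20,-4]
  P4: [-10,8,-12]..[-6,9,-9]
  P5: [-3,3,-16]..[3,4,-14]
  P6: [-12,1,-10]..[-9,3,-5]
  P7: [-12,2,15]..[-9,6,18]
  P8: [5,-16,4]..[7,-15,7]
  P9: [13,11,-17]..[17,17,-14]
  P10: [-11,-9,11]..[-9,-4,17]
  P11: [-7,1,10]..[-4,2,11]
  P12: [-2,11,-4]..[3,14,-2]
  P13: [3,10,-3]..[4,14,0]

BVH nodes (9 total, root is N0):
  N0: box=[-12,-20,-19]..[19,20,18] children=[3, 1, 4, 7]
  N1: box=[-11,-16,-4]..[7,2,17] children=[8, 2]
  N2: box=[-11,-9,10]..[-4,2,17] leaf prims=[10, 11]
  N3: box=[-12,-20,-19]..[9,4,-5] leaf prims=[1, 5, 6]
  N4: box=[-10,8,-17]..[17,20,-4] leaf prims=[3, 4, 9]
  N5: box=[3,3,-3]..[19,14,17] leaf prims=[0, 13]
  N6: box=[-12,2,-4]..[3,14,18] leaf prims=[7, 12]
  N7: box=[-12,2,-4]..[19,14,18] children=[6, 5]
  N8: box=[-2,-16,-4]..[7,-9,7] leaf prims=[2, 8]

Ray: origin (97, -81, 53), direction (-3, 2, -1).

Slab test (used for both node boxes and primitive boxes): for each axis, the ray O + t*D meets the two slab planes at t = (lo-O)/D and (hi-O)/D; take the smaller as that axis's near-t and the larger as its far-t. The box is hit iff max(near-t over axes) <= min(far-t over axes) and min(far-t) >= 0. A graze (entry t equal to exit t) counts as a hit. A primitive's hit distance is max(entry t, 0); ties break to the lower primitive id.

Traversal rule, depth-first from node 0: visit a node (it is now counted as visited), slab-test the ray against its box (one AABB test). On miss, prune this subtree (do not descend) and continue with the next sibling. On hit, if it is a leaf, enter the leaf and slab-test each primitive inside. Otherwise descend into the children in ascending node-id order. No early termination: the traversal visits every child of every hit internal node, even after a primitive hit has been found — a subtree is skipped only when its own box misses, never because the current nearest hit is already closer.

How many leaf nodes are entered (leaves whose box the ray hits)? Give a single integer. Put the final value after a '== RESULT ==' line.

Traverse from the root:
N0 x:[26,109/3] y:[61/2,101/2] z:[35,72] -> hit [35,109/3], descend [1, 3, 4, 7]
  N1 x:[30,36] y:[65/2,83/2] z:[36,57] -> hit [36,36], descend [2, 8]
    N2 x:[101/3,36] y:[36,83/2] z:[36,43] -> hit [36,36] leaf, test {P10@t=36, P11(miss)}
    N8 x:[30,33] y:[65/2,36] z:[46,57] -> miss, prune
  N3 x:[88/3,109/3] y:[61/2,85/2] z:[58,72] -> miss, prune
  N4 x:[80/3,107/3] y:[89/2,101/2] z:[57,70] -> miss, prune
  N7 x:[26,109/3] y:[83/2,95/2] z:[35,57] -> miss, prune

order=[0, 1, 2, 8, 3, 4, 7]  |boxes|=7  |leaves|=1  hit=P10

== RESULT ==
1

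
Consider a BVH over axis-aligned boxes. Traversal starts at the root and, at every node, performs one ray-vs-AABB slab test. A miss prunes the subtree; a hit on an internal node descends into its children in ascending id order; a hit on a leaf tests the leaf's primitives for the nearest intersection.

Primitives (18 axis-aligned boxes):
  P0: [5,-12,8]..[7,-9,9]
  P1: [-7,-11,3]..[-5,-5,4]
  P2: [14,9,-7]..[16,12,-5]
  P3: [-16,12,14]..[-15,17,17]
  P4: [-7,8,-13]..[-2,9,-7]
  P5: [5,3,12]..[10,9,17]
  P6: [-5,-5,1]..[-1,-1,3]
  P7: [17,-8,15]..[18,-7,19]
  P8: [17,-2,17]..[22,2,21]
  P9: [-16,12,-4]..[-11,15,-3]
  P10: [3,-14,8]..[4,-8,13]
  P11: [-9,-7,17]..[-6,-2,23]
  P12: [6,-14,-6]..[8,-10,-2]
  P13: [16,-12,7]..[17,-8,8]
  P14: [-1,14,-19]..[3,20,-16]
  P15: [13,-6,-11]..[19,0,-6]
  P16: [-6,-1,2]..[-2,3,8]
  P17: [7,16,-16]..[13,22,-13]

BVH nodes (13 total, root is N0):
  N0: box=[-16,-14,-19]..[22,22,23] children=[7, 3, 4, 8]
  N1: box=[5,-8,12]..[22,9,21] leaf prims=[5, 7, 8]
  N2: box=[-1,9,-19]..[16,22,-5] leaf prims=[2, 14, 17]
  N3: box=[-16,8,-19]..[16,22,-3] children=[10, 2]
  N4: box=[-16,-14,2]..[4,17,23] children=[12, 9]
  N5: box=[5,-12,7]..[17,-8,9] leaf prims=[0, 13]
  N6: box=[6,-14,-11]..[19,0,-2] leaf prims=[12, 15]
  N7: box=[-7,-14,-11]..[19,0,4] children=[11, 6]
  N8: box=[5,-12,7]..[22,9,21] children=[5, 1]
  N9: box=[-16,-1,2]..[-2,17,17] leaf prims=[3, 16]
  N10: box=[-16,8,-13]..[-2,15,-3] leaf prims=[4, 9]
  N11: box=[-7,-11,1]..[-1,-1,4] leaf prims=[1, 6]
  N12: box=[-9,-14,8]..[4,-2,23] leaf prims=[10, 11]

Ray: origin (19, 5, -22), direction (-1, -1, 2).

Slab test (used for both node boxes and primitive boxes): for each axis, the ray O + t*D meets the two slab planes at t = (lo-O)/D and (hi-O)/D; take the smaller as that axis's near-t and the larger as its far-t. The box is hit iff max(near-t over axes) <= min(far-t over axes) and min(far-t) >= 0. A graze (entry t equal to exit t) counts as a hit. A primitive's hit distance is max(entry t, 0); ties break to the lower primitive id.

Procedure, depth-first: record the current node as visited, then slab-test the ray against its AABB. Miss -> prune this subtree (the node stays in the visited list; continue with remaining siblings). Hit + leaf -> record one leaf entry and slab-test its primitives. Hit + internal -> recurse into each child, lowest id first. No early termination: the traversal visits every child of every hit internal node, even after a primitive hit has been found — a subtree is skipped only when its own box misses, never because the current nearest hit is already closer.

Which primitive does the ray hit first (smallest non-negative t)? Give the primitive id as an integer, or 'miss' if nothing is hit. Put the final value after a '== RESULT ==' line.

Traverse from the root:
N0 x:[-3,35] y:[-17,19] z:[3/2,45/2] -> hit [3/2,19], descend [3, 4, 7, 8]
  N3 x:[3,35] y:[-17,-3] z:[3/2,19/2] -> miss, prune
  N4 x:[15,35] y:[-12,19] z:[12,45/2] -> hit [15,19], descend [9, 12]
    N9 x:[21,35] y:[-12,6] z:[12,39/2] -> miss, prune
    N12 x:[15,28] y:[7,19] z:[15,45/2] -> hit [15,19] leaf, test {P10@t=15, P11(miss)}
  N7 x:[0,26] y:[5,19] z:[11/2,13] -> hit [11/2,13], descend [6, 11]
    N6 x:[0,13] y:[5,19] z:[11/2,10] -> hit [11/2,10] leaf, test {P12(miss), P15@t=11/2}
    N11 x:[20,26] y:[6,16] z:[23/2,13] -> miss, prune
  N8 x:[-3,14] y:[-4,17] z:[29/2,43/2] -> miss, prune

9 AABB tests over nodes [0, 3, 4, 9, 12, 7, 6, 11, 8]; 2 leaves entered; closest P15.

== RESULT ==
15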